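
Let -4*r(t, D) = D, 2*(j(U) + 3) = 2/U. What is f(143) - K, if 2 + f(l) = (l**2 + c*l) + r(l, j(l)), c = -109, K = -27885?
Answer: 4682642/143 ≈ 32746.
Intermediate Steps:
j(U) = -3 + 1/U (j(U) = -3 + (2/U)/2 = -3 + 1/U)
r(t, D) = -D/4
f(l) = -5/4 + l**2 - 109*l - 1/(4*l) (f(l) = -2 + ((l**2 - 109*l) - (-3 + 1/l)/4) = -2 + ((l**2 - 109*l) + (3/4 - 1/(4*l))) = -2 + (3/4 + l**2 - 109*l - 1/(4*l)) = -5/4 + l**2 - 109*l - 1/(4*l))
f(143) - K = (-5/4 + 143**2 - 109*143 - 1/4/143) - 1*(-27885) = (-5/4 + 20449 - 15587 - 1/4*1/143) + 27885 = (-5/4 + 20449 - 15587 - 1/572) + 27885 = 695087/143 + 27885 = 4682642/143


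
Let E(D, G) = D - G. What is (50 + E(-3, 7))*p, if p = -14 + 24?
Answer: 400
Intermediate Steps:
p = 10
(50 + E(-3, 7))*p = (50 + (-3 - 1*7))*10 = (50 + (-3 - 7))*10 = (50 - 10)*10 = 40*10 = 400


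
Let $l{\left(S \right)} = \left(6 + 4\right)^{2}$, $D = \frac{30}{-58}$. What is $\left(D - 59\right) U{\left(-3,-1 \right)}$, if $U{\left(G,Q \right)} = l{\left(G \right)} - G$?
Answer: $- \frac{177778}{29} \approx -6130.3$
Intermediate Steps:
$D = - \frac{15}{29}$ ($D = 30 \left(- \frac{1}{58}\right) = - \frac{15}{29} \approx -0.51724$)
$l{\left(S \right)} = 100$ ($l{\left(S \right)} = 10^{2} = 100$)
$U{\left(G,Q \right)} = 100 - G$
$\left(D - 59\right) U{\left(-3,-1 \right)} = \left(- \frac{15}{29} - 59\right) \left(100 - -3\right) = - \frac{1726 \left(100 + 3\right)}{29} = \left(- \frac{1726}{29}\right) 103 = - \frac{177778}{29}$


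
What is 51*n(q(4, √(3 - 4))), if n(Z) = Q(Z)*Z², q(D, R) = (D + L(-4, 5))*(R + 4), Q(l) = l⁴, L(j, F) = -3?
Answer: 25245 + 249288*I ≈ 25245.0 + 2.4929e+5*I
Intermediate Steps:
q(D, R) = (-3 + D)*(4 + R) (q(D, R) = (D - 3)*(R + 4) = (-3 + D)*(4 + R))
n(Z) = Z⁶ (n(Z) = Z⁴*Z² = Z⁶)
51*n(q(4, √(3 - 4))) = 51*(-12 - 3*√(3 - 4) + 4*4 + 4*√(3 - 4))⁶ = 51*(-12 - 3*I + 16 + 4*√(-1))⁶ = 51*(-12 - 3*I + 16 + 4*I)⁶ = 51*(4 + I)⁶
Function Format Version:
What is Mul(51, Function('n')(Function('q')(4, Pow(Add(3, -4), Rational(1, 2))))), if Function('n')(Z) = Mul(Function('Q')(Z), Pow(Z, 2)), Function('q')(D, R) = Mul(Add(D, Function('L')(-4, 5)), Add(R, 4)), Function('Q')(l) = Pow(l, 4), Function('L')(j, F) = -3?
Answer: Add(25245, Mul(249288, I)) ≈ Add(25245., Mul(2.4929e+5, I))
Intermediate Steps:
Function('q')(D, R) = Mul(Add(-3, D), Add(4, R)) (Function('q')(D, R) = Mul(Add(D, -3), Add(R, 4)) = Mul(Add(-3, D), Add(4, R)))
Function('n')(Z) = Pow(Z, 6) (Function('n')(Z) = Mul(Pow(Z, 4), Pow(Z, 2)) = Pow(Z, 6))
Mul(51, Function('n')(Function('q')(4, Pow(Add(3, -4), Rational(1, 2))))) = Mul(51, Pow(Add(-12, Mul(-3, Pow(Add(3, -4), Rational(1, 2))), Mul(4, 4), Mul(4, Pow(Add(3, -4), Rational(1, 2)))), 6)) = Mul(51, Pow(Add(-12, Mul(-3, Pow(-1, Rational(1, 2))), 16, Mul(4, Pow(-1, Rational(1, 2)))), 6)) = Mul(51, Pow(Add(-12, Mul(-3, I), 16, Mul(4, I)), 6)) = Mul(51, Pow(Add(4, I), 6))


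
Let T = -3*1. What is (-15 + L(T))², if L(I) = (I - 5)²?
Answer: 2401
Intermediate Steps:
T = -3
L(I) = (-5 + I)²
(-15 + L(T))² = (-15 + (-5 - 3)²)² = (-15 + (-8)²)² = (-15 + 64)² = 49² = 2401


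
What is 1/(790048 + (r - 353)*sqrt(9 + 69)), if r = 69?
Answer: 24689/19505298473 + 71*sqrt(78)/156042387784 ≈ 1.2698e-6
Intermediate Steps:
1/(790048 + (r - 353)*sqrt(9 + 69)) = 1/(790048 + (69 - 353)*sqrt(9 + 69)) = 1/(790048 - 284*sqrt(78))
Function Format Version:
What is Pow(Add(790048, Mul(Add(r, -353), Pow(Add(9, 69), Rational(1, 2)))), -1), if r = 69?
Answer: Add(Rational(24689, 19505298473), Mul(Rational(71, 156042387784), Pow(78, Rational(1, 2)))) ≈ 1.2698e-6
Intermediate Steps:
Pow(Add(790048, Mul(Add(r, -353), Pow(Add(9, 69), Rational(1, 2)))), -1) = Pow(Add(790048, Mul(Add(69, -353), Pow(Add(9, 69), Rational(1, 2)))), -1) = Pow(Add(790048, Mul(-284, Pow(78, Rational(1, 2)))), -1)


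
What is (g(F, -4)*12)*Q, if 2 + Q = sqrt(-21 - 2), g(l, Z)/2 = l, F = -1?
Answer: 48 - 24*I*sqrt(23) ≈ 48.0 - 115.1*I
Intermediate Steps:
g(l, Z) = 2*l
Q = -2 + I*sqrt(23) (Q = -2 + sqrt(-21 - 2) = -2 + sqrt(-23) = -2 + I*sqrt(23) ≈ -2.0 + 4.7958*I)
(g(F, -4)*12)*Q = ((2*(-1))*12)*(-2 + I*sqrt(23)) = (-2*12)*(-2 + I*sqrt(23)) = -24*(-2 + I*sqrt(23)) = 48 - 24*I*sqrt(23)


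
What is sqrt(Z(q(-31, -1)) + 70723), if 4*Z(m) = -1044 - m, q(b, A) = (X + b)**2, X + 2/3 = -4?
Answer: sqrt(2525183)/6 ≈ 264.85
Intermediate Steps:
X = -14/3 (X = -2/3 - 4 = -14/3 ≈ -4.6667)
q(b, A) = (-14/3 + b)**2
Z(m) = -261 - m/4 (Z(m) = (-1044 - m)/4 = -261 - m/4)
sqrt(Z(q(-31, -1)) + 70723) = sqrt((-261 - (-14 + 3*(-31))**2/36) + 70723) = sqrt((-261 - (-14 - 93)**2/36) + 70723) = sqrt((-261 - (-107)**2/36) + 70723) = sqrt((-261 - 11449/36) + 70723) = sqrt(-20845/36 + 70723) = sqrt(2525183/36) = sqrt(2525183)/6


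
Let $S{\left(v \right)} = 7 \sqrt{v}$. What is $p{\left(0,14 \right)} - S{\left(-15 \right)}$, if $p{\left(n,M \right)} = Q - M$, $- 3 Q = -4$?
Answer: $- \frac{38}{3} - 7 i \sqrt{15} \approx -12.667 - 27.111 i$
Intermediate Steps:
$Q = \frac{4}{3}$ ($Q = \left(- \frac{1}{3}\right) \left(-4\right) = \frac{4}{3} \approx 1.3333$)
$p{\left(n,M \right)} = \frac{4}{3} - M$
$p{\left(0,14 \right)} - S{\left(-15 \right)} = \left(\frac{4}{3} - 14\right) - 7 \sqrt{-15} = \left(\frac{4}{3} - 14\right) - 7 i \sqrt{15} = - \frac{38}{3} - 7 i \sqrt{15}$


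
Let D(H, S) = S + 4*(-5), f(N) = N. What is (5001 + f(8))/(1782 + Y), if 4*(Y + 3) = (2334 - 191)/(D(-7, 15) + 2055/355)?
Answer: 1122016/550649 ≈ 2.0376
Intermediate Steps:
D(H, S) = -20 + S (D(H, S) = S - 20 = -20 + S)
Y = 151481/224 (Y = -3 + ((2334 - 191)/((-20 + 15) + 2055/355))/4 = -3 + (2143/(-5 + 2055*(1/355)))/4 = -3 + (2143/(-5 + 411/71))/4 = -3 + (2143/(56/71))/4 = -3 + (2143*(71/56))/4 = -3 + (1/4)*(152153/56) = -3 + 152153/224 = 151481/224 ≈ 676.25)
(5001 + f(8))/(1782 + Y) = (5001 + 8)/(1782 + 151481/224) = 5009/(550649/224) = 5009*(224/550649) = 1122016/550649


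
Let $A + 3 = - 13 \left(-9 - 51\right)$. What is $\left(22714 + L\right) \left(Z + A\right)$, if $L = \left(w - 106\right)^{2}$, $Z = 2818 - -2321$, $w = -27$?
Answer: $239024148$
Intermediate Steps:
$A = 777$ ($A = -3 - 13 \left(-9 - 51\right) = -3 - -780 = -3 + 780 = 777$)
$Z = 5139$ ($Z = 2818 + 2321 = 5139$)
$L = 17689$ ($L = \left(-27 - 106\right)^{2} = \left(-133\right)^{2} = 17689$)
$\left(22714 + L\right) \left(Z + A\right) = \left(22714 + 17689\right) \left(5139 + 777\right) = 40403 \cdot 5916 = 239024148$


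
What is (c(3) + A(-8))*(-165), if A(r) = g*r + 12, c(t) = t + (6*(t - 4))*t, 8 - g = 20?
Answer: -15345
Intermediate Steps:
g = -12 (g = 8 - 1*20 = 8 - 20 = -12)
c(t) = t + t*(-24 + 6*t) (c(t) = t + (6*(-4 + t))*t = t + (-24 + 6*t)*t = t + t*(-24 + 6*t))
A(r) = 12 - 12*r (A(r) = -12*r + 12 = 12 - 12*r)
(c(3) + A(-8))*(-165) = (3*(-23 + 6*3) + (12 - 12*(-8)))*(-165) = (3*(-23 + 18) + (12 + 96))*(-165) = (3*(-5) + 108)*(-165) = (-15 + 108)*(-165) = 93*(-165) = -15345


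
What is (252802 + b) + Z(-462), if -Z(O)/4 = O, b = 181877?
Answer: 436527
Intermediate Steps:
Z(O) = -4*O
(252802 + b) + Z(-462) = (252802 + 181877) - 4*(-462) = 434679 + 1848 = 436527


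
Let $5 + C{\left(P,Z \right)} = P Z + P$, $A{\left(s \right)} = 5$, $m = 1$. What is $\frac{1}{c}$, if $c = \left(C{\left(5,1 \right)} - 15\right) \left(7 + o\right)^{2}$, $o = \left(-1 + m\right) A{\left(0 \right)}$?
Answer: $- \frac{1}{490} \approx -0.0020408$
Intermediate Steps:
$C{\left(P,Z \right)} = -5 + P + P Z$ ($C{\left(P,Z \right)} = -5 + \left(P Z + P\right) = -5 + \left(P + P Z\right) = -5 + P + P Z$)
$o = 0$ ($o = \left(-1 + 1\right) 5 = 0 \cdot 5 = 0$)
$c = -490$ ($c = \left(\left(-5 + 5 + 5 \cdot 1\right) - 15\right) \left(7 + 0\right)^{2} = \left(\left(-5 + 5 + 5\right) - 15\right) 7^{2} = \left(5 - 15\right) 49 = \left(-10\right) 49 = -490$)
$\frac{1}{c} = \frac{1}{-490} = - \frac{1}{490}$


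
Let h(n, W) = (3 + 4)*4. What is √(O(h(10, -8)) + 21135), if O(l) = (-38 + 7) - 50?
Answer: 11*√174 ≈ 145.10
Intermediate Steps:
h(n, W) = 28 (h(n, W) = 7*4 = 28)
O(l) = -81 (O(l) = -31 - 50 = -81)
√(O(h(10, -8)) + 21135) = √(-81 + 21135) = √21054 = 11*√174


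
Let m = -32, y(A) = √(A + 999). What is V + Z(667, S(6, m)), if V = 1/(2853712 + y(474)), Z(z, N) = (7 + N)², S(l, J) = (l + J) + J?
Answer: 21181691336455783/8143672177471 - √1473/8143672177471 ≈ 2601.0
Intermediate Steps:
y(A) = √(999 + A)
S(l, J) = l + 2*J (S(l, J) = (J + l) + J = l + 2*J)
V = 1/(2853712 + √1473) (V = 1/(2853712 + √(999 + 474)) = 1/(2853712 + √1473) ≈ 3.5042e-7)
V + Z(667, S(6, m)) = (2853712/8143672177471 - √1473/8143672177471) + (7 + (6 + 2*(-32)))² = (2853712/8143672177471 - √1473/8143672177471) + (7 + (6 - 64))² = (2853712/8143672177471 - √1473/8143672177471) + (7 - 58)² = (2853712/8143672177471 - √1473/8143672177471) + (-51)² = (2853712/8143672177471 - √1473/8143672177471) + 2601 = 21181691336455783/8143672177471 - √1473/8143672177471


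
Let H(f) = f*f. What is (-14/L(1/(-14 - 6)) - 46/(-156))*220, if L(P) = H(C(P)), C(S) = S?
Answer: -48045470/39 ≈ -1.2319e+6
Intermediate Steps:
H(f) = f**2
L(P) = P**2
(-14/L(1/(-14 - 6)) - 46/(-156))*220 = (-14*(-14 - 6)**2 - 46/(-156))*220 = (-14/((1/(-20))**2) - 46*(-1/156))*220 = (-14/((-1/20)**2) + 23/78)*220 = (-14/1/400 + 23/78)*220 = (-14*400 + 23/78)*220 = (-5600 + 23/78)*220 = -436777/78*220 = -48045470/39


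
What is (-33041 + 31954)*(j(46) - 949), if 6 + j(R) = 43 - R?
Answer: 1041346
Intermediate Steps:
j(R) = 37 - R (j(R) = -6 + (43 - R) = 37 - R)
(-33041 + 31954)*(j(46) - 949) = (-33041 + 31954)*((37 - 1*46) - 949) = -1087*((37 - 46) - 949) = -1087*(-9 - 949) = -1087*(-958) = 1041346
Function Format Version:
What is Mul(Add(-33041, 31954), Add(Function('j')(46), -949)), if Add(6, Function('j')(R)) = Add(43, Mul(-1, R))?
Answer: 1041346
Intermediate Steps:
Function('j')(R) = Add(37, Mul(-1, R)) (Function('j')(R) = Add(-6, Add(43, Mul(-1, R))) = Add(37, Mul(-1, R)))
Mul(Add(-33041, 31954), Add(Function('j')(46), -949)) = Mul(Add(-33041, 31954), Add(Add(37, Mul(-1, 46)), -949)) = Mul(-1087, Add(Add(37, -46), -949)) = Mul(-1087, Add(-9, -949)) = Mul(-1087, -958) = 1041346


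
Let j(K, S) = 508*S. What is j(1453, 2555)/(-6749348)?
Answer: -324485/1687337 ≈ -0.19231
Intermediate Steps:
j(1453, 2555)/(-6749348) = (508*2555)/(-6749348) = 1297940*(-1/6749348) = -324485/1687337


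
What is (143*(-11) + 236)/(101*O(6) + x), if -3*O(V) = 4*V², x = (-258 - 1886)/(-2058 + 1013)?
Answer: 1397165/5064016 ≈ 0.27590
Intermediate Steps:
x = 2144/1045 (x = -2144/(-1045) = -2144*(-1/1045) = 2144/1045 ≈ 2.0517)
O(V) = -4*V²/3
(143*(-11) + 236)/(101*O(6) + x) = (143*(-11) + 236)/(101*(-4/3*6²) + 2144/1045) = (-1573 + 236)/(101*(-4/3*36) + 2144/1045) = -1337/(101*(-48) + 2144/1045) = -1337/(-4848 + 2144/1045) = -1337/(-5064016/1045) = -1337*(-1045/5064016) = 1397165/5064016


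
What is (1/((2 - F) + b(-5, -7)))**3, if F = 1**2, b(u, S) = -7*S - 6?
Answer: 1/85184 ≈ 1.1739e-5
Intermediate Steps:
b(u, S) = -6 - 7*S
F = 1
(1/((2 - F) + b(-5, -7)))**3 = (1/((2 - 1*1) + (-6 - 7*(-7))))**3 = (1/((2 - 1) + (-6 + 49)))**3 = (1/(1 + 43))**3 = (1/44)**3 = 1/85184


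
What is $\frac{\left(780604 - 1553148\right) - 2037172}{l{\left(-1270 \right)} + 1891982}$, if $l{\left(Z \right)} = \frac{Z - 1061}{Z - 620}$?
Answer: $- \frac{84291480}{56759497} \approx -1.4851$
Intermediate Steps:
$l{\left(Z \right)} = \frac{-1061 + Z}{-620 + Z}$
$\frac{\left(780604 - 1553148\right) - 2037172}{l{\left(-1270 \right)} + 1891982} = \frac{\left(780604 - 1553148\right) - 2037172}{\frac{-1061 - 1270}{-620 - 1270} + 1891982} = \frac{\left(780604 - 1553148\right) - 2037172}{\frac{1}{-1890} \left(-2331\right) + 1891982} = \frac{-772544 - 2037172}{\left(- \frac{1}{1890}\right) \left(-2331\right) + 1891982} = - \frac{2809716}{\frac{37}{30} + 1891982} = - \frac{2809716}{\frac{56759497}{30}} = \left(-2809716\right) \frac{30}{56759497} = - \frac{84291480}{56759497}$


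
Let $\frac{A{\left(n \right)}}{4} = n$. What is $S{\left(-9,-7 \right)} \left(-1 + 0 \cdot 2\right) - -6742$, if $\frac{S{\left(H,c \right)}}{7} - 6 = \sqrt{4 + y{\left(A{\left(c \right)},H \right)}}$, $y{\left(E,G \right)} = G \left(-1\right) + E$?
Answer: $6700 - 7 i \sqrt{15} \approx 6700.0 - 27.111 i$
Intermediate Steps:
$A{\left(n \right)} = 4 n$
$y{\left(E,G \right)} = E - G$ ($y{\left(E,G \right)} = - G + E = E - G$)
$S{\left(H,c \right)} = 42 + 7 \sqrt{4 - H + 4 c}$ ($S{\left(H,c \right)} = 42 + 7 \sqrt{4 - \left(H - 4 c\right)} = 42 + 7 \sqrt{4 - H + 4 c}$)
$S{\left(-9,-7 \right)} \left(-1 + 0 \cdot 2\right) - -6742 = \left(42 + 7 \sqrt{4 - -9 + 4 \left(-7\right)}\right) \left(-1 + 0 \cdot 2\right) - -6742 = \left(42 + 7 \sqrt{4 + 9 - 28}\right) \left(-1 + 0\right) + 6742 = \left(42 + 7 \sqrt{-15}\right) \left(-1\right) + 6742 = \left(42 + 7 i \sqrt{15}\right) \left(-1\right) + 6742 = \left(-42 - 7 i \sqrt{15}\right) + 6742 = 6700 - 7 i \sqrt{15}$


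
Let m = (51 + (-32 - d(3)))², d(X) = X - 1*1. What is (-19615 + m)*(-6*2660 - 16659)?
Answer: 630394794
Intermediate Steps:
d(X) = -1 + X (d(X) = X - 1 = -1 + X)
m = 289 (m = (51 + (-32 - (-1 + 3)))² = (51 + (-32 - 1*2))² = (51 + (-32 - 2))² = (51 - 34)² = 17² = 289)
(-19615 + m)*(-6*2660 - 16659) = (-19615 + 289)*(-6*2660 - 16659) = -19326*(-15960 - 16659) = -19326*(-32619) = 630394794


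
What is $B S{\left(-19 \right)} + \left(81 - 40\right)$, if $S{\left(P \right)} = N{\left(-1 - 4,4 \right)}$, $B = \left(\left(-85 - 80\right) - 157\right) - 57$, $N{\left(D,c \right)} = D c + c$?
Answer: $6105$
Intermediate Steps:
$N{\left(D,c \right)} = c + D c$
$B = -379$ ($B = \left(-165 - 157\right) - 57 = -322 - 57 = -379$)
$S{\left(P \right)} = -16$ ($S{\left(P \right)} = 4 \left(1 - 5\right) = 4 \left(-4\right) = -16$)
$B S{\left(-19 \right)} + \left(81 - 40\right) = \left(-379\right) \left(-16\right) + \left(81 - 40\right) = 6064 + \left(81 - 40\right) = 6064 + 41 = 6105$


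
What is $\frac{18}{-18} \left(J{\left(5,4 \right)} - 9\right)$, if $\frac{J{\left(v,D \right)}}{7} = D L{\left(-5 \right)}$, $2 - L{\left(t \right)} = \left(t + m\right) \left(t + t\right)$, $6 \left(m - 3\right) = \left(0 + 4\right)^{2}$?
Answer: $- \frac{701}{3} \approx -233.67$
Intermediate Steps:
$m = \frac{17}{3}$ ($m = 3 + \frac{\left(0 + 4\right)^{2}}{6} = 3 + \frac{4^{2}}{6} = 3 + \frac{1}{6} \cdot 16 = 3 + \frac{8}{3} = \frac{17}{3} \approx 5.6667$)
$L{\left(t \right)} = 2 - 2 t \left(\frac{17}{3} + t\right)$ ($L{\left(t \right)} = 2 - \left(t + \frac{17}{3}\right) \left(t + t\right) = 2 - \left(\frac{17}{3} + t\right) 2 t = 2 - 2 t \left(\frac{17}{3} + t\right)$)
$J{\left(v,D \right)} = \frac{182 D}{3}$ ($J{\left(v,D \right)} = 7 D \left(2 - 2 \left(-5\right)^{2} - - \frac{170}{3}\right) = 7 D \left(2 - 50 + \frac{170}{3}\right) = 7 D \frac{26}{3} = 7 \frac{26 D}{3} = \frac{182 D}{3}$)
$\frac{18}{-18} \left(J{\left(5,4 \right)} - 9\right) = \frac{18}{-18} \left(\frac{182}{3} \cdot 4 - 9\right) = 18 \left(- \frac{1}{18}\right) \left(\frac{728}{3} - 9\right) = \left(-1\right) \frac{701}{3} = - \frac{701}{3}$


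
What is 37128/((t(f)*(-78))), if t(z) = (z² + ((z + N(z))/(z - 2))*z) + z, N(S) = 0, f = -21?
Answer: -1564/1317 ≈ -1.1875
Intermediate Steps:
t(z) = z + z² + z²/(-2 + z) (t(z) = (z² + ((z + 0)/(z - 2))*z) + z = (z² + (z/(-2 + z))*z) + z = (z² + z²/(-2 + z)) + z = z + z² + z²/(-2 + z))
37128/((t(f)*(-78))) = 37128/((-21*(-2 + (-21)²)/(-2 - 21)*(-78))) = 37128/((-21*(-2 + 441)/(-23)*(-78))) = 37128/((-21*(-1/23)*439*(-78))) = 37128/(((9219/23)*(-78))) = 37128/(-719082/23) = 37128*(-23/719082) = -1564/1317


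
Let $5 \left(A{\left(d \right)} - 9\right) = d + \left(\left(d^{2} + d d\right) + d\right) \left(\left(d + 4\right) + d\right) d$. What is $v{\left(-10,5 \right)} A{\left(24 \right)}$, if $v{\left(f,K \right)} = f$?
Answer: $-2935434$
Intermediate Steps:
$A{\left(d \right)} = 9 + \frac{d}{5} + \frac{d \left(4 + 2 d\right) \left(d + 2 d^{2}\right)}{5}$ ($A{\left(d \right)} = 9 + \frac{d + \left(\left(d^{2} + d d\right) + d\right) \left(\left(d + 4\right) + d\right) d}{5} = 9 + \frac{d + \left(\left(d^{2} + d^{2}\right) + d\right) \left(\left(4 + d\right) + d\right) d}{5} = 9 + \frac{d + \left(2 d^{2} + d\right) \left(4 + 2 d\right) d}{5} = 9 + \frac{d + \left(d + 2 d^{2}\right) d \left(4 + 2 d\right)}{5} = 9 + \frac{d + d \left(4 + 2 d\right) \left(d + 2 d^{2}\right)}{5} = 9 + \left(\frac{d}{5} + \frac{d \left(4 + 2 d\right) \left(d + 2 d^{2}\right)}{5}\right) = 9 + \frac{d}{5} + \frac{d \left(4 + 2 d\right) \left(d + 2 d^{2}\right)}{5}$)
$v{\left(-10,5 \right)} A{\left(24 \right)} = - 10 \left(9 + 2 \cdot 24^{3} + \frac{1}{5} \cdot 24 + \frac{4 \cdot 24^{2}}{5} + \frac{4 \cdot 24^{4}}{5}\right) = - 10 \left(9 + 2 \cdot 13824 + \frac{24}{5} + \frac{4}{5} \cdot 576 + \frac{4}{5} \cdot 331776\right) = - 10 \left(9 + 27648 + \frac{24}{5} + \frac{2304}{5} + \frac{1327104}{5}\right) = \left(-10\right) \frac{1467717}{5} = -2935434$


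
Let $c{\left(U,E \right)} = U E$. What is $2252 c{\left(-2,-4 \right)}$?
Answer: $18016$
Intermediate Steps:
$c{\left(U,E \right)} = E U$
$2252 c{\left(-2,-4 \right)} = 2252 \left(\left(-4\right) \left(-2\right)\right) = 2252 \cdot 8 = 18016$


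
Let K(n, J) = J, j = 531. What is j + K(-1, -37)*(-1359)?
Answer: 50814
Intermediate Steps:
j + K(-1, -37)*(-1359) = 531 - 37*(-1359) = 531 + 50283 = 50814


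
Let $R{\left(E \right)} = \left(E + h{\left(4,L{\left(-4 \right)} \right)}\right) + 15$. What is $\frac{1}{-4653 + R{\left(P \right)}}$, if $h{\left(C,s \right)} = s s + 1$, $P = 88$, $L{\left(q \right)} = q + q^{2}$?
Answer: $- \frac{1}{4405} \approx -0.00022701$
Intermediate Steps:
$h{\left(C,s \right)} = 1 + s^{2}$ ($h{\left(C,s \right)} = s^{2} + 1 = 1 + s^{2}$)
$R{\left(E \right)} = 160 + E$ ($R{\left(E \right)} = \left(E + \left(1 + \left(- 4 \left(1 - 4\right)\right)^{2}\right)\right) + 15 = \left(E + \left(1 + \left(\left(-4\right) \left(-3\right)\right)^{2}\right)\right) + 15 = \left(E + \left(1 + 12^{2}\right)\right) + 15 = \left(E + \left(1 + 144\right)\right) + 15 = \left(E + 145\right) + 15 = \left(145 + E\right) + 15 = 160 + E$)
$\frac{1}{-4653 + R{\left(P \right)}} = \frac{1}{-4653 + \left(160 + 88\right)} = \frac{1}{-4653 + 248} = \frac{1}{-4405} = - \frac{1}{4405}$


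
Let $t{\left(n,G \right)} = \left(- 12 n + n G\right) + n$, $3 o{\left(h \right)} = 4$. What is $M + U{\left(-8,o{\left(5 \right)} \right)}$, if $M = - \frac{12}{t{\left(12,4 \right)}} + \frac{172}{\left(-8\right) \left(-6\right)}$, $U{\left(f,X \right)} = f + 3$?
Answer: $- \frac{107}{84} \approx -1.2738$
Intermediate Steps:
$o{\left(h \right)} = \frac{4}{3}$ ($o{\left(h \right)} = \frac{1}{3} \cdot 4 = \frac{4}{3}$)
$U{\left(f,X \right)} = 3 + f$
$t{\left(n,G \right)} = - 11 n + G n$ ($t{\left(n,G \right)} = \left(- 12 n + G n\right) + n = - 11 n + G n$)
$M = \frac{313}{84}$ ($M = - \frac{12}{12 \left(-11 + 4\right)} + \frac{172}{\left(-8\right) \left(-6\right)} = - \frac{12}{12 \left(-7\right)} + \frac{172}{48} = - \frac{12}{-84} + 172 \cdot \frac{1}{48} = \left(-12\right) \left(- \frac{1}{84}\right) + \frac{43}{12} = \frac{1}{7} + \frac{43}{12} = \frac{313}{84} \approx 3.7262$)
$M + U{\left(-8,o{\left(5 \right)} \right)} = \frac{313}{84} + \left(3 - 8\right) = \frac{313}{84} - 5 = - \frac{107}{84}$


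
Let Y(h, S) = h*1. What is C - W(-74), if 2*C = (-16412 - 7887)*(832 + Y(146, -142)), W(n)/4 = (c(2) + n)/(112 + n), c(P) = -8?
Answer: -225761845/19 ≈ -1.1882e+7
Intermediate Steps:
W(n) = 4*(-8 + n)/(112 + n) (W(n) = 4*((-8 + n)/(112 + n)) = 4*(-8 + n)/(112 + n))
Y(h, S) = h
C = -11882211 (C = ((-16412 - 7887)*(832 + 146))/2 = (-24299*978)/2 = (½)*(-23764422) = -11882211)
C - W(-74) = -11882211 - 4*(-8 - 74)/(112 - 74) = -11882211 - 4*(-82)/38 = -11882211 - 1*(-164/19) = -11882211 + 164/19 = -225761845/19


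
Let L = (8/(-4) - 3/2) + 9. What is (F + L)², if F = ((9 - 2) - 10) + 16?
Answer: 1369/4 ≈ 342.25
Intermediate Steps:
L = 11/2 (L = (8*(-¼) - 3*½) + 9 = (-2 - 3/2) + 9 = -7/2 + 9 = 11/2 ≈ 5.5000)
F = 13 (F = (7 - 10) + 16 = -3 + 16 = 13)
(F + L)² = (13 + 11/2)² = (37/2)² = 1369/4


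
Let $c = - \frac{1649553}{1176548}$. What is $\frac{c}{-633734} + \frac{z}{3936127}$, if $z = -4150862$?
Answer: $- \frac{3094952881734038753}{2934848992378871464} \approx -1.0546$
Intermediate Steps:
$c = - \frac{1649553}{1176548} \approx -1.402$
$\frac{c}{-633734} + \frac{z}{3936127} = - \frac{1649553}{1176548 \left(-633734\right)} - \frac{4150862}{3936127} = \left(- \frac{1649553}{1176548}\right) \left(- \frac{1}{633734}\right) - \frac{4150862}{3936127} = \frac{1649553}{745618470232} - \frac{4150862}{3936127} = - \frac{3094952881734038753}{2934848992378871464}$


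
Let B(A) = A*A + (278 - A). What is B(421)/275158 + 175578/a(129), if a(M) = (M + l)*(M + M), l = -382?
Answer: -3062649706/1496721941 ≈ -2.0462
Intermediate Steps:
a(M) = 2*M*(-382 + M) (a(M) = (M - 382)*(M + M) = (-382 + M)*(2*M) = 2*M*(-382 + M))
B(A) = 278 + A**2 - A (B(A) = A**2 + (278 - A) = 278 + A**2 - A)
B(421)/275158 + 175578/a(129) = (278 + 421**2 - 1*421)/275158 + 175578/((2*129*(-382 + 129))) = (278 + 177241 - 421)*(1/275158) + 175578/((2*129*(-253))) = 177098*(1/275158) + 175578/(-65274) = 88549/137579 + 175578*(-1/65274) = 88549/137579 - 29263/10879 = -3062649706/1496721941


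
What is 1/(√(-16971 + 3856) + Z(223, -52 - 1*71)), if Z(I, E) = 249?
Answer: 249/75116 - I*√13115/75116 ≈ 0.0033149 - 0.0015246*I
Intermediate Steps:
1/(√(-16971 + 3856) + Z(223, -52 - 1*71)) = 1/(√(-16971 + 3856) + 249) = 1/(√(-13115) + 249) = 1/(I*√13115 + 249) = 1/(249 + I*√13115)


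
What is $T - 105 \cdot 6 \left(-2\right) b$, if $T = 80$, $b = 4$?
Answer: $5120$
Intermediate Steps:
$T - 105 \cdot 6 \left(-2\right) b = 80 - 105 \cdot 6 \left(-2\right) 4 = 80 - 105 \left(\left(-12\right) 4\right) = 80 - -5040 = 80 + 5040 = 5120$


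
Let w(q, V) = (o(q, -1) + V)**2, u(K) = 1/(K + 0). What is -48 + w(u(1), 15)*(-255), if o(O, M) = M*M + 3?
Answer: -92103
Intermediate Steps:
o(O, M) = 3 + M**2 (o(O, M) = M**2 + 3 = 3 + M**2)
u(K) = 1/K
w(q, V) = (4 + V)**2 (w(q, V) = ((3 + (-1)**2) + V)**2 = ((3 + 1) + V)**2 = (4 + V)**2)
-48 + w(u(1), 15)*(-255) = -48 + (4 + 15)**2*(-255) = -48 + 19**2*(-255) = -48 + 361*(-255) = -48 - 92055 = -92103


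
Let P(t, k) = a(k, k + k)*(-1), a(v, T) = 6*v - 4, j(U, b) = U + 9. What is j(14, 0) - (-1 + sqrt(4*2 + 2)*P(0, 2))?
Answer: 24 + 8*sqrt(10) ≈ 49.298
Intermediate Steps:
j(U, b) = 9 + U
a(v, T) = -4 + 6*v
P(t, k) = 4 - 6*k (P(t, k) = (-4 + 6*k)*(-1) = 4 - 6*k)
j(14, 0) - (-1 + sqrt(4*2 + 2)*P(0, 2)) = (9 + 14) - (-1 + sqrt(4*2 + 2)*(4 - 6*2)) = 23 - (-1 + sqrt(8 + 2)*(4 - 12)) = 23 - (-1 + sqrt(10)*(-8)) = 23 - (-1 - 8*sqrt(10)) = 23 + (1 + 8*sqrt(10)) = 24 + 8*sqrt(10)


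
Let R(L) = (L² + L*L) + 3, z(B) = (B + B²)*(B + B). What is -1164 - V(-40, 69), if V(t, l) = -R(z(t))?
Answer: 31150078839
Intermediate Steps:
z(B) = 2*B*(B + B²) (z(B) = (B + B²)*(2*B) = 2*B*(B + B²))
R(L) = 3 + 2*L² (R(L) = (L² + L²) + 3 = 2*L² + 3 = 3 + 2*L²)
V(t, l) = -3 - 8*t⁴*(1 + t)² (V(t, l) = -(3 + 2*(2*t²*(1 + t))²) = -(3 + 2*(4*t⁴*(1 + t)²)) = -(3 + 8*t⁴*(1 + t)²) = -3 - 8*t⁴*(1 + t)²)
-1164 - V(-40, 69) = -1164 - (-3 - 8*(-40)⁴*(1 - 40)²) = -1164 - (-3 - 8*2560000*(-39)²) = -1164 - (-3 - 8*2560000*1521) = -1164 - (-3 - 31150080000) = -1164 - 1*(-31150080003) = -1164 + 31150080003 = 31150078839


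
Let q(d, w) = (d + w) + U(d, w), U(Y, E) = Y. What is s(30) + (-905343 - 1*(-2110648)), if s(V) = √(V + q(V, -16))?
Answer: 1205305 + √74 ≈ 1.2053e+6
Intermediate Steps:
q(d, w) = w + 2*d (q(d, w) = (d + w) + d = w + 2*d)
s(V) = √(-16 + 3*V) (s(V) = √(V + (-16 + 2*V)) = √(-16 + 3*V))
s(30) + (-905343 - 1*(-2110648)) = √(-16 + 3*30) + (-905343 - 1*(-2110648)) = √(-16 + 90) + (-905343 + 2110648) = √74 + 1205305 = 1205305 + √74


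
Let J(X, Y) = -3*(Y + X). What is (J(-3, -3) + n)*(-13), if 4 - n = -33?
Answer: -715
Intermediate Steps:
J(X, Y) = -3*X - 3*Y (J(X, Y) = -3*(X + Y) = -3*X - 3*Y)
n = 37 (n = 4 - 1*(-33) = 4 + 33 = 37)
(J(-3, -3) + n)*(-13) = ((-3*(-3) - 3*(-3)) + 37)*(-13) = ((9 + 9) + 37)*(-13) = (18 + 37)*(-13) = 55*(-13) = -715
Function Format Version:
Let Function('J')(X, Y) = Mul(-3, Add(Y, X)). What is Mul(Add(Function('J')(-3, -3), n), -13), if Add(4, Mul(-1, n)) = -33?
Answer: -715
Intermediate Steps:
Function('J')(X, Y) = Add(Mul(-3, X), Mul(-3, Y)) (Function('J')(X, Y) = Mul(-3, Add(X, Y)) = Add(Mul(-3, X), Mul(-3, Y)))
n = 37 (n = Add(4, Mul(-1, -33)) = Add(4, 33) = 37)
Mul(Add(Function('J')(-3, -3), n), -13) = Mul(Add(Add(Mul(-3, -3), Mul(-3, -3)), 37), -13) = Mul(Add(Add(9, 9), 37), -13) = Mul(Add(18, 37), -13) = Mul(55, -13) = -715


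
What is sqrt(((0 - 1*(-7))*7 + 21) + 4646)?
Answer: 6*sqrt(131) ≈ 68.673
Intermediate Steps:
sqrt(((0 - 1*(-7))*7 + 21) + 4646) = sqrt(((0 + 7)*7 + 21) + 4646) = sqrt((7*7 + 21) + 4646) = sqrt((49 + 21) + 4646) = sqrt(70 + 4646) = sqrt(4716) = 6*sqrt(131)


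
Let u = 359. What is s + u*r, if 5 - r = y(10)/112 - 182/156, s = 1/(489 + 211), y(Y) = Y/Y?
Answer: 18569287/8400 ≈ 2210.6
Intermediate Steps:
y(Y) = 1
s = 1/700 ≈ 0.0014286
r = 2069/336 (r = 5 - (1/112 - 182/156) = 5 - (1*(1/112) - 182*1/156) = 5 - (1/112 - 7/6) = 5 - 1*(-389/336) = 5 + 389/336 = 2069/336 ≈ 6.1577)
s + u*r = 1/700 + 359*(2069/336) = 1/700 + 742771/336 = 18569287/8400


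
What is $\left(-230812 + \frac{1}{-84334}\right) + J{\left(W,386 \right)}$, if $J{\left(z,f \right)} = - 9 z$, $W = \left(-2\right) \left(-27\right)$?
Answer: $- \frac{19506285533}{84334} \approx -2.313 \cdot 10^{5}$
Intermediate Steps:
$W = 54$
$\left(-230812 + \frac{1}{-84334}\right) + J{\left(W,386 \right)} = \left(-230812 + \frac{1}{-84334}\right) - 486 = \left(-230812 - \frac{1}{84334}\right) - 486 = - \frac{19465299209}{84334} - 486 = - \frac{19506285533}{84334}$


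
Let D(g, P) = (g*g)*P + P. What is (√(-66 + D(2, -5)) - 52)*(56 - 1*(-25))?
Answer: -4212 + 81*I*√91 ≈ -4212.0 + 772.69*I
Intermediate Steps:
D(g, P) = P + P*g² (D(g, P) = g²*P + P = P*g² + P = P + P*g²)
(√(-66 + D(2, -5)) - 52)*(56 - 1*(-25)) = (√(-66 - 5*(1 + 2²)) - 52)*(56 - 1*(-25)) = (√(-66 - 5*(1 + 4)) - 52)*(56 + 25) = (√(-66 - 5*5) - 52)*81 = (√(-66 - 25) - 52)*81 = (√(-91) - 52)*81 = (I*√91 - 52)*81 = (-52 + I*√91)*81 = -4212 + 81*I*√91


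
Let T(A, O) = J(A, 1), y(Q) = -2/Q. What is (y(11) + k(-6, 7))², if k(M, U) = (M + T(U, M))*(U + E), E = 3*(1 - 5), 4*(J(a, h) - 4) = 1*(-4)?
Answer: 26569/121 ≈ 219.58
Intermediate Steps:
J(a, h) = 3 (J(a, h) = 4 + (1*(-4))/4 = 4 + (¼)*(-4) = 4 - 1 = 3)
E = -12 (E = 3*(-4) = -12)
T(A, O) = 3
k(M, U) = (-12 + U)*(3 + M) (k(M, U) = (M + 3)*(U - 12) = (3 + M)*(-12 + U) = (-12 + U)*(3 + M))
(y(11) + k(-6, 7))² = (-2/11 + (-36 - 12*(-6) + 3*7 - 6*7))² = (-2*1/11 + (-36 + 72 + 21 - 42))² = (-2/11 + 15)² = (163/11)² = 26569/121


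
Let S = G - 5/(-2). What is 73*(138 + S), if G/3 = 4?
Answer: 22265/2 ≈ 11133.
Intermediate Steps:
G = 12 (G = 3*4 = 12)
S = 29/2 (S = 12 - 5/(-2) = 12 - ½*(-5) = 12 + 5/2 = 29/2 ≈ 14.500)
73*(138 + S) = 73*(138 + 29/2) = 73*(305/2) = 22265/2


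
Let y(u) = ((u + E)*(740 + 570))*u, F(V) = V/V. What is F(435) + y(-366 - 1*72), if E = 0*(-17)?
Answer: 251315641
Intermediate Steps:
F(V) = 1
E = 0
y(u) = 1310*u² (y(u) = ((u + 0)*(740 + 570))*u = (u*1310)*u = (1310*u)*u = 1310*u²)
F(435) + y(-366 - 1*72) = 1 + 1310*(-366 - 1*72)² = 1 + 1310*(-366 - 72)² = 1 + 1310*(-438)² = 1 + 1310*191844 = 1 + 251315640 = 251315641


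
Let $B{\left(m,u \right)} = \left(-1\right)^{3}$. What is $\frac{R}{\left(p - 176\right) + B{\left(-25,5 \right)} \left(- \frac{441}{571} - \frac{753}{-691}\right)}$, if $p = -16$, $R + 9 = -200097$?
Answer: $\frac{4386334637}{4215608} \approx 1040.5$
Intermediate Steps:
$B{\left(m,u \right)} = -1$
$R = -200106$ ($R = -9 - 200097 = -200106$)
$\frac{R}{\left(p - 176\right) + B{\left(-25,5 \right)} \left(- \frac{441}{571} - \frac{753}{-691}\right)} = - \frac{200106}{\left(-16 - 176\right) - \left(- \frac{441}{571} - \frac{753}{-691}\right)} = - \frac{200106}{\left(-16 - 176\right) - \left(\left(-441\right) \frac{1}{571} - - \frac{753}{691}\right)} = - \frac{200106}{-192 - \left(- \frac{441}{571} + \frac{753}{691}\right)} = - \frac{200106}{-192 - \frac{125232}{394561}} = - \frac{200106}{- \frac{75880944}{394561}} = \left(-200106\right) \left(- \frac{394561}{75880944}\right) = \frac{4386334637}{4215608}$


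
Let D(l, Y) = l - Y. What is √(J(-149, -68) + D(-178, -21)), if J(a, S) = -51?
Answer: 4*I*√13 ≈ 14.422*I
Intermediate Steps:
√(J(-149, -68) + D(-178, -21)) = √(-51 + (-178 - 1*(-21))) = √(-51 + (-178 + 21)) = √(-51 - 157) = √(-208) = 4*I*√13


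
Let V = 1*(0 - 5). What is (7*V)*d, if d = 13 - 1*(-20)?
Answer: -1155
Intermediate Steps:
d = 33 (d = 13 + 20 = 33)
V = -5 (V = 1*(-5) = -5)
(7*V)*d = (7*(-5))*33 = -35*33 = -1155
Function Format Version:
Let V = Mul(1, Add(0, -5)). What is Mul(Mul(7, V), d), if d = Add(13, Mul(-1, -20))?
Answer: -1155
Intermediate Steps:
d = 33 (d = Add(13, 20) = 33)
V = -5 (V = Mul(1, -5) = -5)
Mul(Mul(7, V), d) = Mul(Mul(7, -5), 33) = Mul(-35, 33) = -1155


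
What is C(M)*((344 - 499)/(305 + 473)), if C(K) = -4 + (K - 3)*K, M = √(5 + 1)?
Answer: -155/389 + 465*√6/778 ≈ 1.0656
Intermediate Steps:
M = √6 ≈ 2.4495
C(K) = -4 + K*(-3 + K) (C(K) = -4 + (-3 + K)*K = -4 + K*(-3 + K))
C(M)*((344 - 499)/(305 + 473)) = (-4 + (√6)² - 3*√6)*((344 - 499)/(305 + 473)) = (-4 + 6 - 3*√6)*(-155/778) = (2 - 3*√6)*(-155*1/778) = (2 - 3*√6)*(-155/778) = -155/389 + 465*√6/778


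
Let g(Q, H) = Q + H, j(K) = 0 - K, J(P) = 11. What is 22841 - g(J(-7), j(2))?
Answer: 22832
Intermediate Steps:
j(K) = -K
g(Q, H) = H + Q
22841 - g(J(-7), j(2)) = 22841 - (-1*2 + 11) = 22841 - (-2 + 11) = 22841 - 1*9 = 22841 - 9 = 22832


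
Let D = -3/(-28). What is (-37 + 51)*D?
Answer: 3/2 ≈ 1.5000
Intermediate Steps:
D = 3/28 (D = -3*(-1/28) = 3/28 ≈ 0.10714)
(-37 + 51)*D = (-37 + 51)*(3/28) = 14*(3/28) = 3/2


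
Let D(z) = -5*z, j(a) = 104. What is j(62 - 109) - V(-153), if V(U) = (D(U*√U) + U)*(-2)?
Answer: -202 + 4590*I*√17 ≈ -202.0 + 18925.0*I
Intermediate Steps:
V(U) = -2*U + 10*U^(3/2) (V(U) = (-5*U*√U + U)*(-2) = (-5*U^(3/2) + U)*(-2) = (U - 5*U^(3/2))*(-2) = -2*U + 10*U^(3/2))
j(62 - 109) - V(-153) = 104 - (-2*(-153) + 10*(-153)^(3/2)) = 104 - (306 + 10*(-459*I*√17)) = 104 - (306 - 4590*I*√17) = 104 + (-306 + 4590*I*√17) = -202 + 4590*I*√17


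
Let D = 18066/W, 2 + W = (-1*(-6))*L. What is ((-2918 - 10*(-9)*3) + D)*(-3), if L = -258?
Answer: 6183699/775 ≈ 7979.0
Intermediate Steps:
W = -1550 (W = -2 - 1*(-6)*(-258) = -2 + 6*(-258) = -2 - 1548 = -1550)
D = -9033/775 (D = 18066/(-1550) = 18066*(-1/1550) = -9033/775 ≈ -11.655)
((-2918 - 10*(-9)*3) + D)*(-3) = ((-2918 - 10*(-9)*3) - 9033/775)*(-3) = ((-2918 + 90*3) - 9033/775)*(-3) = ((-2918 + 270) - 9033/775)*(-3) = (-2648 - 9033/775)*(-3) = -2061233/775*(-3) = 6183699/775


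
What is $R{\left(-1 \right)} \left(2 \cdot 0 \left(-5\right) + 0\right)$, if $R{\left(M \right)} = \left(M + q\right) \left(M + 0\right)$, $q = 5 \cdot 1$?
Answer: $0$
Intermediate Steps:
$q = 5$
$R{\left(M \right)} = M \left(5 + M\right)$ ($R{\left(M \right)} = \left(M + 5\right) \left(M + 0\right) = \left(5 + M\right) M = M \left(5 + M\right)$)
$R{\left(-1 \right)} \left(2 \cdot 0 \left(-5\right) + 0\right) = - (5 - 1) \left(2 \cdot 0 \left(-5\right) + 0\right) = \left(-1\right) 4 \left(0 \left(-5\right) + 0\right) = - 4 \left(0 + 0\right) = \left(-4\right) 0 = 0$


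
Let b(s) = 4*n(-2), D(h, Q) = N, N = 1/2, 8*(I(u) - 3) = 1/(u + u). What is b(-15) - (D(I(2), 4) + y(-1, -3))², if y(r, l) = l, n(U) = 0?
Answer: -25/4 ≈ -6.2500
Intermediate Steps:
I(u) = 3 + 1/(16*u) (I(u) = 3 + 1/(8*(u + u)) = 3 + 1/(8*((2*u))) = 3 + (1/(2*u))/8 = 3 + 1/(16*u))
N = ½ ≈ 0.50000
D(h, Q) = ½
b(s) = 0 (b(s) = 4*0 = 0)
b(-15) - (D(I(2), 4) + y(-1, -3))² = 0 - (½ - 3)² = 0 - (-5/2)² = 0 - 1*25/4 = 0 - 25/4 = -25/4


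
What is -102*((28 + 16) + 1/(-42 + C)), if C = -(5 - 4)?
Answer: -192882/43 ≈ -4485.6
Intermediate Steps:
C = -1 (C = -1*1 = -1)
-102*((28 + 16) + 1/(-42 + C)) = -102*((28 + 16) + 1/(-42 - 1)) = -102*(44 + 1/(-43)) = -102*(44 - 1/43) = -102*1891/43 = -192882/43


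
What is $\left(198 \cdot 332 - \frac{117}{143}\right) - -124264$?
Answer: $\frac{2089991}{11} \approx 1.9 \cdot 10^{5}$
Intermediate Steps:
$\left(198 \cdot 332 - \frac{117}{143}\right) - -124264 = \left(65736 - \frac{9}{11}\right) + 124264 = \frac{723087}{11} + 124264 = \frac{2089991}{11}$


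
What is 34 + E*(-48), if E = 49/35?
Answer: -166/5 ≈ -33.200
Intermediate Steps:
E = 7/5 (E = 49*(1/35) = 7/5 ≈ 1.4000)
34 + E*(-48) = 34 + (7/5)*(-48) = 34 - 336/5 = -166/5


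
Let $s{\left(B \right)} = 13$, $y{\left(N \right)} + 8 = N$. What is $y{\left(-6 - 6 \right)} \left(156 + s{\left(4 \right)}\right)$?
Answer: $-3380$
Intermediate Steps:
$y{\left(N \right)} = -8 + N$
$y{\left(-6 - 6 \right)} \left(156 + s{\left(4 \right)}\right) = \left(-8 - 12\right) \left(156 + 13\right) = \left(-8 - 12\right) 169 = \left(-20\right) 169 = -3380$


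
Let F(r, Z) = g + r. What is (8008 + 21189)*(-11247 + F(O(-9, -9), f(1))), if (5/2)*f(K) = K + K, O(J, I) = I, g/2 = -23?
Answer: -329984494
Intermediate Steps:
g = -46 (g = 2*(-23) = -46)
f(K) = 4*K/5 (f(K) = 2*(K + K)/5 = 2*(2*K)/5 = 4*K/5)
F(r, Z) = -46 + r
(8008 + 21189)*(-11247 + F(O(-9, -9), f(1))) = (8008 + 21189)*(-11247 + (-46 - 9)) = 29197*(-11247 - 55) = 29197*(-11302) = -329984494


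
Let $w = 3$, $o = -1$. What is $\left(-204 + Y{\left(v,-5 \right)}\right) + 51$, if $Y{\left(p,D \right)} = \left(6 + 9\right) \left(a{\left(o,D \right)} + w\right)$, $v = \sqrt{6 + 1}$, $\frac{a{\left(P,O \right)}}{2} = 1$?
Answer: $-78$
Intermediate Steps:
$a{\left(P,O \right)} = 2$ ($a{\left(P,O \right)} = 2 \cdot 1 = 2$)
$v = \sqrt{7} \approx 2.6458$
$Y{\left(p,D \right)} = 75$ ($Y{\left(p,D \right)} = \left(6 + 9\right) \left(2 + 3\right) = 15 \cdot 5 = 75$)
$\left(-204 + Y{\left(v,-5 \right)}\right) + 51 = \left(-204 + 75\right) + 51 = -129 + 51 = -78$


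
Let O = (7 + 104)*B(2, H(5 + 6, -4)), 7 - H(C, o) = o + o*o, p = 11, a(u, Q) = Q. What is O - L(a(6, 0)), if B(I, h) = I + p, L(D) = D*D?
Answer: 1443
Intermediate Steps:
L(D) = D**2
H(C, o) = 7 - o - o**2 (H(C, o) = 7 - (o + o*o) = 7 - (o + o**2) = 7 + (-o - o**2) = 7 - o - o**2)
B(I, h) = 11 + I (B(I, h) = I + 11 = 11 + I)
O = 1443 (O = (7 + 104)*(11 + 2) = 111*13 = 1443)
O - L(a(6, 0)) = 1443 - 1*0**2 = 1443 - 1*0 = 1443 + 0 = 1443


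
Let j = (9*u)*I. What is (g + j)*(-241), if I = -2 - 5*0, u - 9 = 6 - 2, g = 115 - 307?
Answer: 102666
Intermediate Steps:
g = -192
u = 13 (u = 9 + (6 - 2) = 9 + 4 = 13)
I = -2 (I = -2 + 0 = -2)
j = -234 (j = (9*13)*(-2) = 117*(-2) = -234)
(g + j)*(-241) = (-192 - 234)*(-241) = -426*(-241) = 102666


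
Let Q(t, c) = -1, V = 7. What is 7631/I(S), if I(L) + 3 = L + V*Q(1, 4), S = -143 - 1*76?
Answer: -7631/229 ≈ -33.323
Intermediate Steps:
S = -219 (S = -143 - 76 = -219)
I(L) = -10 + L (I(L) = -3 + (L + 7*(-1)) = -3 + (L - 7) = -3 + (-7 + L) = -10 + L)
7631/I(S) = 7631/(-10 - 219) = 7631/(-229) = 7631*(-1/229) = -7631/229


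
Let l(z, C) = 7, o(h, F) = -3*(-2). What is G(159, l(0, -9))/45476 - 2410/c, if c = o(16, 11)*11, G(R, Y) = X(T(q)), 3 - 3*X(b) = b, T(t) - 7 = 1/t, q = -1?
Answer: -54798613/1500708 ≈ -36.515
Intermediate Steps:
o(h, F) = 6
T(t) = 7 + 1/t
X(b) = 1 - b/3
G(R, Y) = -1 (G(R, Y) = 1 - (7 + 1/(-1))/3 = 1 - (7 - 1)/3 = 1 - ⅓*6 = 1 - 2 = -1)
c = 66 (c = 6*11 = 66)
G(159, l(0, -9))/45476 - 2410/c = -1/45476 - 2410/66 = -1*1/45476 - 2410*1/66 = -1/45476 - 1205/33 = -54798613/1500708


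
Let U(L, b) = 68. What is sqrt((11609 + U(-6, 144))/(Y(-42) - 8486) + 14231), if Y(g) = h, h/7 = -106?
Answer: sqrt(302936763237)/4614 ≈ 119.29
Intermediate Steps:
h = -742 (h = 7*(-106) = -742)
Y(g) = -742
sqrt((11609 + U(-6, 144))/(Y(-42) - 8486) + 14231) = sqrt((11609 + 68)/(-742 - 8486) + 14231) = sqrt(11677/(-9228) + 14231) = sqrt(11677*(-1/9228) + 14231) = sqrt(-11677/9228 + 14231) = sqrt(131311991/9228) = sqrt(302936763237)/4614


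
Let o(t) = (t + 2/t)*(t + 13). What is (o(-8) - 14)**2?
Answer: 48841/16 ≈ 3052.6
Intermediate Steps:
o(t) = (13 + t)*(t + 2/t) (o(t) = (t + 2/t)*(13 + t) = (13 + t)*(t + 2/t))
(o(-8) - 14)**2 = ((2 + (-8)**2 + 13*(-8) + 26/(-8)) - 14)**2 = ((2 + 64 - 104 + 26*(-1/8)) - 14)**2 = ((2 + 64 - 104 - 13/4) - 14)**2 = (-165/4 - 14)**2 = (-221/4)**2 = 48841/16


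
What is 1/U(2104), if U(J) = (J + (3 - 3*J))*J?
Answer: -1/8847320 ≈ -1.1303e-7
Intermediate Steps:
U(J) = J*(3 - 2*J) (U(J) = (3 - 2*J)*J = J*(3 - 2*J))
1/U(2104) = 1/(2104*(3 - 2*2104)) = 1/(2104*(3 - 4208)) = 1/(2104*(-4205)) = 1/(-8847320) = -1/8847320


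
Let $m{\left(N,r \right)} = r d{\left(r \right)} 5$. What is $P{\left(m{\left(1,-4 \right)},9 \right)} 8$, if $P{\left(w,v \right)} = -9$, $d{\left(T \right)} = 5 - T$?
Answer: $-72$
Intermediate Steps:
$m{\left(N,r \right)} = 5 r \left(5 - r\right)$ ($m{\left(N,r \right)} = r \left(5 - r\right) 5 = 5 r \left(5 - r\right)$)
$P{\left(m{\left(1,-4 \right)},9 \right)} 8 = \left(-9\right) 8 = -72$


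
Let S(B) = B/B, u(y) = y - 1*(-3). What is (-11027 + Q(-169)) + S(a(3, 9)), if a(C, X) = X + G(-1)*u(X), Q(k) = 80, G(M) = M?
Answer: -10946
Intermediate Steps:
u(y) = 3 + y (u(y) = y + 3 = 3 + y)
a(C, X) = -3 (a(C, X) = X - (3 + X) = X + (-3 - X) = -3)
S(B) = 1
(-11027 + Q(-169)) + S(a(3, 9)) = (-11027 + 80) + 1 = -10947 + 1 = -10946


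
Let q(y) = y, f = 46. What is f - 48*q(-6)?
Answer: 334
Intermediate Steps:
f - 48*q(-6) = 46 - 48*(-6) = 46 + 288 = 334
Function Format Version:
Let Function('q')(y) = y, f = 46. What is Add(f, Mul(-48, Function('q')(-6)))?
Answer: 334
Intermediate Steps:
Add(f, Mul(-48, Function('q')(-6))) = Add(46, Mul(-48, -6)) = Add(46, 288) = 334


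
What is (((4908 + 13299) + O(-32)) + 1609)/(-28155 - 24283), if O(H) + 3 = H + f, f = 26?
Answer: -19807/52438 ≈ -0.37772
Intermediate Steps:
O(H) = 23 + H (O(H) = -3 + (H + 26) = -3 + (26 + H) = 23 + H)
(((4908 + 13299) + O(-32)) + 1609)/(-28155 - 24283) = (((4908 + 13299) + (23 - 32)) + 1609)/(-28155 - 24283) = ((18207 - 9) + 1609)/(-52438) = (18198 + 1609)*(-1/52438) = 19807*(-1/52438) = -19807/52438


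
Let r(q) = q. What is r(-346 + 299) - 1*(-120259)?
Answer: 120212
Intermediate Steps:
r(-346 + 299) - 1*(-120259) = (-346 + 299) - 1*(-120259) = -47 + 120259 = 120212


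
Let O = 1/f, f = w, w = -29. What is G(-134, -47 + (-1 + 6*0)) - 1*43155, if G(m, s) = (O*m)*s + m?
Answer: -1261813/29 ≈ -43511.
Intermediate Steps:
f = -29
O = -1/29 (O = 1/(-29) = -1/29 ≈ -0.034483)
G(m, s) = m - m*s/29 (G(m, s) = (-m/29)*s + m = -m*s/29 + m = m - m*s/29)
G(-134, -47 + (-1 + 6*0)) - 1*43155 = (1/29)*(-134)*(29 - (-47 + (-1 + 6*0))) - 1*43155 = (1/29)*(-134)*(29 - (-47 + (-1 + 0))) - 43155 = (1/29)*(-134)*(29 - (-47 - 1)) - 43155 = (1/29)*(-134)*(29 - 1*(-48)) - 43155 = (1/29)*(-134)*(29 + 48) - 43155 = (1/29)*(-134)*77 - 43155 = -10318/29 - 43155 = -1261813/29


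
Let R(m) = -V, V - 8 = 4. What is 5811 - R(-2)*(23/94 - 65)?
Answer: 236595/47 ≈ 5033.9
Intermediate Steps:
V = 12 (V = 8 + 4 = 12)
R(m) = -12 (R(m) = -1*12 = -12)
5811 - R(-2)*(23/94 - 65) = 5811 - (-12)*(23/94 - 65) = 5811 - (-12)*(-6087)/94 = 5811 - 1*36522/47 = 5811 - 36522/47 = 236595/47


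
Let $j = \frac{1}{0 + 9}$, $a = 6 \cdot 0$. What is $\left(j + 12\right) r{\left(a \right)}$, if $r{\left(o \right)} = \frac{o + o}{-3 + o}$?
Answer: $0$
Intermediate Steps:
$a = 0$
$j = \frac{1}{9} \approx 0.11111$
$r{\left(o \right)} = \frac{2 o}{-3 + o}$
$\left(j + 12\right) r{\left(a \right)} = \left(\frac{1}{9} + 12\right) 2 \cdot 0 \frac{1}{-3 + 0} = \frac{109 \cdot 2 \cdot 0 \frac{1}{-3}}{9} = \frac{109 \cdot 2 \cdot 0 \left(- \frac{1}{3}\right)}{9} = \frac{109}{9} \cdot 0 = 0$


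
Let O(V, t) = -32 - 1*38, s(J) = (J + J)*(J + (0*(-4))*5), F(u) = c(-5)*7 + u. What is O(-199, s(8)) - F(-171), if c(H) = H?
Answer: 136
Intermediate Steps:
F(u) = -35 + u (F(u) = -5*7 + u = -35 + u)
s(J) = 2*J² (s(J) = (2*J)*(J + 0*5) = (2*J)*(J + 0) = (2*J)*J = 2*J²)
O(V, t) = -70 (O(V, t) = -32 - 38 = -70)
O(-199, s(8)) - F(-171) = -70 - (-35 - 171) = -70 - 1*(-206) = -70 + 206 = 136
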